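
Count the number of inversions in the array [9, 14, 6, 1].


For each element, count the later elements that are smaller than it:
  9 (index 0): smaller elements after it = [6, 1] -> 2
  14 (index 1): smaller elements after it = [6, 1] -> 2
  6 (index 2): smaller elements after it = [1] -> 1
Total inversions = 2 + 2 + 1 = 5
Final answer: 5


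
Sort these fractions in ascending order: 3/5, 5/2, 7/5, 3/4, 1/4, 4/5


Convert to decimal for comparison:
  3/5 = 0.6
  5/2 = 2.5
  7/5 = 1.4
  3/4 = 0.75
  1/4 = 0.25
  4/5 = 0.8
Decimals in increasing order: 0.25 < 0.6 < 0.75 < 0.8 < 1.4 < 2.5
Writing each back as its fraction gives the sorted order.
Final answer: 1/4, 3/5, 3/4, 4/5, 7/5, 5/2


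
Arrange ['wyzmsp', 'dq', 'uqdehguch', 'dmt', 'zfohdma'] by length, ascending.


Compute lengths:
  'wyzmsp' has length 6
  'dq' has length 2
  'uqdehguch' has length 9
  'dmt' has length 3
  'zfohdma' has length 7
Lengths in increasing order: 2 < 3 < 6 < 7 < 9
Listing the words in that order gives the answer.
Final answer: ['dq', 'dmt', 'wyzmsp', 'zfohdma', 'uqdehguch']


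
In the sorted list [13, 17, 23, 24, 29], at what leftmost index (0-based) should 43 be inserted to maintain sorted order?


List is sorted: [13, 17, 23, 24, 29]
We need the leftmost position where 43 can be inserted, i.e. the first index whose element is >= 43 (or the end of the list if none is).
Binary search with low=0, high=5 (0-based indices):
  low=0, high=5, mid=2: a[2]=23 < 43, so low = 3
  low=3, high=5, mid=4: a[4]=29 < 43, so low = 5
Now low = high = 5, so the insertion index is 5.
Final answer: 5


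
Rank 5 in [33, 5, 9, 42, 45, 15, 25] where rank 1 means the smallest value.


Sort ascending: [5, 9, 15, 25, 33, 42, 45]
Find 5 in the sorted list.
5 is at position 1 (1-indexed).
Final answer: 1


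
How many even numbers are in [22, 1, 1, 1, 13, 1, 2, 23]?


Check each element:
  22 is even
  1 is odd
  1 is odd
  1 is odd
  13 is odd
  1 is odd
  2 is even
  23 is odd
Evens: [22, 2]
Count of evens = 2
Final answer: 2


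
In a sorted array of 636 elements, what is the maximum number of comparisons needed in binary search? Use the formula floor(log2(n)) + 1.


Binary search halves the search space each step.
Maximum comparisons = floor(log2(636)) + 1
log2(636) = 9.3129
floor(log2(636)) = 9, so 9 + 1 = 10
Final answer: 10


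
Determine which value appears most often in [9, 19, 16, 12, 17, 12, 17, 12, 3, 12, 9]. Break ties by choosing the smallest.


Count the frequency of each value:
  3 appears 1 time(s)
  9 appears 2 time(s)
  12 appears 4 time(s)
  16 appears 1 time(s)
  17 appears 2 time(s)
  19 appears 1 time(s)
Maximum frequency is 4.
Only 12 reaches that frequency, so it is the mode.
Final answer: 12


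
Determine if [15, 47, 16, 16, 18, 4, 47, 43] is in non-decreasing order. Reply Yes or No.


Check consecutive pairs:
  15 <= 47? True
  47 <= 16? False
  16 <= 16? True
  16 <= 18? True
  18 <= 4? False
  4 <= 47? True
  47 <= 43? False
3 consecutive pair(s) are out of order, so the list is not sorted.
Final answer: No


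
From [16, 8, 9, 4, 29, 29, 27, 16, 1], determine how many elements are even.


Check each element:
  16 is even
  8 is even
  9 is odd
  4 is even
  29 is odd
  29 is odd
  27 is odd
  16 is even
  1 is odd
Evens: [16, 8, 4, 16]
Count of evens = 4
Final answer: 4


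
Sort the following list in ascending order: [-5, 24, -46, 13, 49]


Original list: [-5, 24, -46, 13, 49]
Repeatedly take the smallest remaining element:
  Remaining [-5, 24, -46, 13, 49] -> smallest is -46
  Remaining [-5, 24, 13, 49] -> smallest is -5
  Remaining [24, 13, 49] -> smallest is 13
  Remaining [24, 49] -> smallest is 24
  Remaining [49] -> smallest is 49
Collecting the picks in order gives the sorted list.
Final answer: [-46, -5, 13, 24, 49]


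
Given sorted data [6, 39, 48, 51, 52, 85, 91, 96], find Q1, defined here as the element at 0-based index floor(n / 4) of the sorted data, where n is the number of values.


The list has n = 8 elements.
Q1 index = floor(8 / 4) = floor(2) = 2
Counting from index 0 in the sorted data, the element at index 2 is 48.
Final answer: 48


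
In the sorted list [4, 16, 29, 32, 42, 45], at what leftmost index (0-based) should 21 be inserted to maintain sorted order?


List is sorted: [4, 16, 29, 32, 42, 45]
We need the leftmost position where 21 can be inserted, i.e. the first index whose element is >= 21 (or the end of the list if none is).
Binary search with low=0, high=6 (0-based indices):
  low=0, high=6, mid=3: a[3]=32 >= 21, so high = 3
  low=0, high=3, mid=1: a[1]=16 < 21, so low = 2
  low=2, high=3, mid=2: a[2]=29 >= 21, so high = 2
Now low = high = 2, so the insertion index is 2.
Final answer: 2


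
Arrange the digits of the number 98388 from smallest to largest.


The number 98388 has digits: 9, 8, 3, 8, 8
Sorted: 3, 8, 8, 8, 9
Joining the sorted digits gives the result.
Final answer: 38889


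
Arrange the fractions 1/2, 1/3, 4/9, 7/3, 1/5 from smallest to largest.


Convert to decimal for comparison:
  1/2 = 0.5
  1/3 = 0.3333
  4/9 = 0.4444
  7/3 = 2.3333
  1/5 = 0.2
Decimals in increasing order: 0.2 < 0.3333 < 0.4444 < 0.5 < 2.3333
Writing each back as its fraction gives the sorted order.
Final answer: 1/5, 1/3, 4/9, 1/2, 7/3


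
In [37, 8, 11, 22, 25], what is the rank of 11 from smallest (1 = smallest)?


Sort ascending: [8, 11, 22, 25, 37]
Find 11 in the sorted list.
11 is at position 2 (1-indexed).
Final answer: 2


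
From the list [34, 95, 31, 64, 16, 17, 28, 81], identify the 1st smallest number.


Sort ascending: [16, 17, 28, 31, 34, 64, 81, 95]
The 1st element (1-indexed) is at index 0.
Value = 16
Final answer: 16


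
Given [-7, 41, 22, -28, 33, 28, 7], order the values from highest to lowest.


Original list: [-7, 41, 22, -28, 33, 28, 7]
Repeatedly take the largest remaining element:
  Remaining [-7, 41, 22, -28, 33, 28, 7] -> largest is 41
  Remaining [-7, 22, -28, 33, 28, 7] -> largest is 33
  Remaining [-7, 22, -28, 28, 7] -> largest is 28
  Remaining [-7, 22, -28, 7] -> largest is 22
  Remaining [-7, -28, 7] -> largest is 7
  Remaining [-7, -28] -> largest is -7
  Remaining [-28] -> largest is -28
Collecting the picks in order gives the descending list.
Final answer: [41, 33, 28, 22, 7, -7, -28]


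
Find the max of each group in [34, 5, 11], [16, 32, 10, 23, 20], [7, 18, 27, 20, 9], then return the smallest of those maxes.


Find max of each group:
  Group 1: [34, 5, 11] -> max = 34
  Group 2: [16, 32, 10, 23, 20] -> max = 32
  Group 3: [7, 18, 27, 20, 9] -> max = 27
Maxes: [34, 32, 27]
Minimum of maxes = 27
Final answer: 27


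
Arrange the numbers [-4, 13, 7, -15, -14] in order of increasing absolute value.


Compute absolute values:
  |-4| = 4
  |13| = 13
  |7| = 7
  |-15| = 15
  |-14| = 14
Absolute values in increasing order: 4 < 7 < 13 < 14 < 15
Listing the original numbers in that order gives the answer.
Final answer: [-4, 7, 13, -14, -15]


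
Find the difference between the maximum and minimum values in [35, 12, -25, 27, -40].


Maximum value: 35
Minimum value: -40
Range = 35 - (-40) = 75
Final answer: 75


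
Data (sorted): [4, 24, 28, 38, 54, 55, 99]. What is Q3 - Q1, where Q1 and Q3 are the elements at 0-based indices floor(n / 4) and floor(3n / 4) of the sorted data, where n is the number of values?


The data has n = 7 elements.
Q1 index = floor(7 / 4) = floor(1.75) = 1; Q3 index = floor(3 * 7 / 4) = floor(5.25) = 5
Q1 = element at index 1 = 24
Q3 = element at index 5 = 55
IQR = 55 - 24 = 31
Final answer: 31


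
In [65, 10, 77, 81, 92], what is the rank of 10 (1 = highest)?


Sort descending: [92, 81, 77, 65, 10]
Find 10 in the sorted list.
10 is at position 5.
Final answer: 5


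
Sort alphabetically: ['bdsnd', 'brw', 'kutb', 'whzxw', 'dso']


Compare strings character by character (the first differing letter decides):
  'bdsnd' < 'brw' since 'd' < 'r' at position 2
  'brw' < 'dso' since 'b' < 'd' at position 1
  'dso' < 'kutb' since 'd' < 'k' at position 1
  'kutb' < 'whzxw' since 'k' < 'w' at position 1
Chaining these comparisons gives the alphabetical order.
Final answer: ['bdsnd', 'brw', 'dso', 'kutb', 'whzxw']


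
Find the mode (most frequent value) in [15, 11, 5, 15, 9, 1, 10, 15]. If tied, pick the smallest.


Count the frequency of each value:
  1 appears 1 time(s)
  5 appears 1 time(s)
  9 appears 1 time(s)
  10 appears 1 time(s)
  11 appears 1 time(s)
  15 appears 3 time(s)
Maximum frequency is 3.
Only 15 reaches that frequency, so it is the mode.
Final answer: 15


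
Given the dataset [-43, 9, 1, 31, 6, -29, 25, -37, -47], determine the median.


First, sort the list: [-47, -43, -37, -29, 1, 6, 9, 25, 31]
The list has 9 elements (odd count).
The middle index is 4 (0-based), and the element there is 1.
Final answer: 1


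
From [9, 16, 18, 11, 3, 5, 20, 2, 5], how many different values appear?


List all unique values:
Distinct values: [2, 3, 5, 9, 11, 16, 18, 20]
Count = 8
Final answer: 8


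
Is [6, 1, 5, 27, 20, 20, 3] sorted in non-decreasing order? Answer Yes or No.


Check consecutive pairs:
  6 <= 1? False
  1 <= 5? True
  5 <= 27? True
  27 <= 20? False
  20 <= 20? True
  20 <= 3? False
3 consecutive pair(s) are out of order, so the list is not sorted.
Final answer: No


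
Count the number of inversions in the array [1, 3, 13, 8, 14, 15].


For each element, count the later elements that are smaller than it:
  1 (index 0): smaller elements after it = [] -> 0
  3 (index 1): smaller elements after it = [] -> 0
  13 (index 2): smaller elements after it = [8] -> 1
  8 (index 3): smaller elements after it = [] -> 0
  14 (index 4): smaller elements after it = [] -> 0
Total inversions = 0 + 0 + 1 + 0 + 0 = 1
Final answer: 1


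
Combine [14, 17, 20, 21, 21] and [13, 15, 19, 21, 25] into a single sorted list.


List A: [14, 17, 20, 21, 21]
List B: [13, 15, 19, 21, 25]
Repeatedly compare the front elements and take the smaller:
  14 vs 13 -> take 13
  14 vs 15 -> take 14
  17 vs 15 -> take 15
  17 vs 19 -> take 17
  20 vs 19 -> take 19
  20 vs 21 -> take 20
  21 vs 21 -> take 21
  21 vs 21 -> take 21
  A is exhausted; append the rest of B: [21, 25]
Final answer: [13, 14, 15, 17, 19, 20, 21, 21, 21, 25]


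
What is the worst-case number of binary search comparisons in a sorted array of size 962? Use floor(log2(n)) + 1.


Binary search halves the search space each step.
Maximum comparisons = floor(log2(962)) + 1
log2(962) = 9.9099
floor(log2(962)) = 9, so 9 + 1 = 10
Final answer: 10


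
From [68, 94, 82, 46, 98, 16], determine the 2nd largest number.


Sort descending: [98, 94, 82, 68, 46, 16]
The 2nd element (1-indexed) is at index 1.
Value = 94
Final answer: 94


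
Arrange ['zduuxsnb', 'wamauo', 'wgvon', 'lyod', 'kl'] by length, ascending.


Compute lengths:
  'zduuxsnb' has length 8
  'wamauo' has length 6
  'wgvon' has length 5
  'lyod' has length 4
  'kl' has length 2
Lengths in increasing order: 2 < 4 < 5 < 6 < 8
Listing the words in that order gives the answer.
Final answer: ['kl', 'lyod', 'wgvon', 'wamauo', 'zduuxsnb']


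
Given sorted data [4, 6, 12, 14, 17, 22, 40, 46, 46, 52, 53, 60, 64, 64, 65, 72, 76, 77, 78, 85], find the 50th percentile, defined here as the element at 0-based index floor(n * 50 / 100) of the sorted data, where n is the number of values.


The dataset has n = 20 elements.
Index = floor(20 * 50 / 100) = floor(1000 / 100) = floor(10) = 10
Counting from index 0 in the sorted data, the element at index 10 is 53.
Final answer: 53


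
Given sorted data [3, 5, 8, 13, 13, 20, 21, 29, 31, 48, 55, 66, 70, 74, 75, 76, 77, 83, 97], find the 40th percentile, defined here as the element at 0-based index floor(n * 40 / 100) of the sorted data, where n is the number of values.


The dataset has n = 19 elements.
Index = floor(19 * 40 / 100) = floor(760 / 100) = floor(7.6) = 7
Counting from index 0 in the sorted data, the element at index 7 is 29.
Final answer: 29


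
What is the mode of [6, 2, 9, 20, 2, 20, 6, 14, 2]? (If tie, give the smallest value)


Count the frequency of each value:
  2 appears 3 time(s)
  6 appears 2 time(s)
  9 appears 1 time(s)
  14 appears 1 time(s)
  20 appears 2 time(s)
Maximum frequency is 3.
Only 2 reaches that frequency, so it is the mode.
Final answer: 2


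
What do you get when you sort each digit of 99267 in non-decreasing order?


The number 99267 has digits: 9, 9, 2, 6, 7
Sorted: 2, 6, 7, 9, 9
Joining the sorted digits gives the result.
Final answer: 26799


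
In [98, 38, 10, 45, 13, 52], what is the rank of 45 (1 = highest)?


Sort descending: [98, 52, 45, 38, 13, 10]
Find 45 in the sorted list.
45 is at position 3.
Final answer: 3


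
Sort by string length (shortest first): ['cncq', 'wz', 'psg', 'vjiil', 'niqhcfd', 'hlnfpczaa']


Compute lengths:
  'cncq' has length 4
  'wz' has length 2
  'psg' has length 3
  'vjiil' has length 5
  'niqhcfd' has length 7
  'hlnfpczaa' has length 9
Lengths in increasing order: 2 < 3 < 4 < 5 < 7 < 9
Listing the words in that order gives the answer.
Final answer: ['wz', 'psg', 'cncq', 'vjiil', 'niqhcfd', 'hlnfpczaa']


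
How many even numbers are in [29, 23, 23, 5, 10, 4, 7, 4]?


Check each element:
  29 is odd
  23 is odd
  23 is odd
  5 is odd
  10 is even
  4 is even
  7 is odd
  4 is even
Evens: [10, 4, 4]
Count of evens = 3
Final answer: 3


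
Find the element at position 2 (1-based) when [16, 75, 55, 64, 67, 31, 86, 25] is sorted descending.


Sort descending: [86, 75, 67, 64, 55, 31, 25, 16]
The 2nd element (1-indexed) is at index 1.
Value = 75
Final answer: 75


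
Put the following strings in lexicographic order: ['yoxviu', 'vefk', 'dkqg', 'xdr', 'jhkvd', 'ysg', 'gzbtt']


Compare strings character by character (the first differing letter decides):
  'dkqg' < 'gzbtt' since 'd' < 'g' at position 1
  'gzbtt' < 'jhkvd' since 'g' < 'j' at position 1
  'jhkvd' < 'vefk' since 'j' < 'v' at position 1
  'vefk' < 'xdr' since 'v' < 'x' at position 1
  'xdr' < 'yoxviu' since 'x' < 'y' at position 1
  'yoxviu' < 'ysg' since 'o' < 's' at position 2
Chaining these comparisons gives the alphabetical order.
Final answer: ['dkqg', 'gzbtt', 'jhkvd', 'vefk', 'xdr', 'yoxviu', 'ysg']


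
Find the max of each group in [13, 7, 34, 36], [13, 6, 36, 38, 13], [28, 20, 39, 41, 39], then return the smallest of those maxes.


Find max of each group:
  Group 1: [13, 7, 34, 36] -> max = 36
  Group 2: [13, 6, 36, 38, 13] -> max = 38
  Group 3: [28, 20, 39, 41, 39] -> max = 41
Maxes: [36, 38, 41]
Minimum of maxes = 36
Final answer: 36


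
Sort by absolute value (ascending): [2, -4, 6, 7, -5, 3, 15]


Compute absolute values:
  |2| = 2
  |-4| = 4
  |6| = 6
  |7| = 7
  |-5| = 5
  |3| = 3
  |15| = 15
Absolute values in increasing order: 2 < 3 < 4 < 5 < 6 < 7 < 15
Listing the original numbers in that order gives the answer.
Final answer: [2, 3, -4, -5, 6, 7, 15]


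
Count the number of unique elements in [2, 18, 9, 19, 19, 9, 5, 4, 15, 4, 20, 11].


List all unique values:
Distinct values: [2, 4, 5, 9, 11, 15, 18, 19, 20]
Count = 9
Final answer: 9


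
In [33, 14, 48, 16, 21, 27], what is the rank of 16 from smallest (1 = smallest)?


Sort ascending: [14, 16, 21, 27, 33, 48]
Find 16 in the sorted list.
16 is at position 2 (1-indexed).
Final answer: 2


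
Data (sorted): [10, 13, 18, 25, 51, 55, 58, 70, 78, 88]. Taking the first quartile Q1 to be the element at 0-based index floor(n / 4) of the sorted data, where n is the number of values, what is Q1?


The list has n = 10 elements.
Q1 index = floor(10 / 4) = floor(2.5) = 2
Counting from index 0 in the sorted data, the element at index 2 is 18.
Final answer: 18


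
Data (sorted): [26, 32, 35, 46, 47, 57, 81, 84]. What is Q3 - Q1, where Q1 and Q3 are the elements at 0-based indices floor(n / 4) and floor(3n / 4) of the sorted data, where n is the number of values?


The data has n = 8 elements.
Q1 index = floor(8 / 4) = floor(2) = 2; Q3 index = floor(3 * 8 / 4) = floor(6) = 6
Q1 = element at index 2 = 35
Q3 = element at index 6 = 81
IQR = 81 - 35 = 46
Final answer: 46


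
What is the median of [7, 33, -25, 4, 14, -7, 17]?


First, sort the list: [-25, -7, 4, 7, 14, 17, 33]
The list has 7 elements (odd count).
The middle index is 3 (0-based), and the element there is 7.
Final answer: 7


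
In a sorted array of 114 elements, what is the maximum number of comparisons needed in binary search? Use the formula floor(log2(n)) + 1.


Binary search halves the search space each step.
Maximum comparisons = floor(log2(114)) + 1
log2(114) = 6.8329
floor(log2(114)) = 6, so 6 + 1 = 7
Final answer: 7


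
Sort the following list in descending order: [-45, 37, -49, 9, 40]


Original list: [-45, 37, -49, 9, 40]
Repeatedly take the largest remaining element:
  Remaining [-45, 37, -49, 9, 40] -> largest is 40
  Remaining [-45, 37, -49, 9] -> largest is 37
  Remaining [-45, -49, 9] -> largest is 9
  Remaining [-45, -49] -> largest is -45
  Remaining [-49] -> largest is -49
Collecting the picks in order gives the descending list.
Final answer: [40, 37, 9, -45, -49]


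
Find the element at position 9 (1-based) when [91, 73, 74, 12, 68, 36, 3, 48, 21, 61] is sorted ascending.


Sort ascending: [3, 12, 21, 36, 48, 61, 68, 73, 74, 91]
The 9th element (1-indexed) is at index 8.
Value = 74
Final answer: 74


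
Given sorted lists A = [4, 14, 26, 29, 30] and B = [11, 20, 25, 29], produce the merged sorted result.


List A: [4, 14, 26, 29, 30]
List B: [11, 20, 25, 29]
Repeatedly compare the front elements and take the smaller:
  4 vs 11 -> take 4
  14 vs 11 -> take 11
  14 vs 20 -> take 14
  26 vs 20 -> take 20
  26 vs 25 -> take 25
  26 vs 29 -> take 26
  29 vs 29 -> take 29
  30 vs 29 -> take 29
  B is exhausted; append the rest of A: [30]
Final answer: [4, 11, 14, 20, 25, 26, 29, 29, 30]


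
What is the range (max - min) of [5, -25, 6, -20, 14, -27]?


Maximum value: 14
Minimum value: -27
Range = 14 - (-27) = 41
Final answer: 41


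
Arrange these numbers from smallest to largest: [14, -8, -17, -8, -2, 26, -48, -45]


Original list: [14, -8, -17, -8, -2, 26, -48, -45]
Repeatedly take the smallest remaining element:
  Remaining [14, -8, -17, -8, -2, 26, -48, -45] -> smallest is -48
  Remaining [14, -8, -17, -8, -2, 26, -45] -> smallest is -45
  Remaining [14, -8, -17, -8, -2, 26] -> smallest is -17
  Remaining [14, -8, -8, -2, 26] -> smallest is -8
  Remaining [14, -8, -2, 26] -> smallest is -8
  Remaining [14, -2, 26] -> smallest is -2
  Remaining [14, 26] -> smallest is 14
  Remaining [26] -> smallest is 26
Collecting the picks in order gives the sorted list.
Final answer: [-48, -45, -17, -8, -8, -2, 14, 26]


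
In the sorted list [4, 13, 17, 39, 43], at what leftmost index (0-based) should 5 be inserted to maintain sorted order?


List is sorted: [4, 13, 17, 39, 43]
We need the leftmost position where 5 can be inserted, i.e. the first index whose element is >= 5 (or the end of the list if none is).
Binary search with low=0, high=5 (0-based indices):
  low=0, high=5, mid=2: a[2]=17 >= 5, so high = 2
  low=0, high=2, mid=1: a[1]=13 >= 5, so high = 1
  low=0, high=1, mid=0: a[0]=4 < 5, so low = 1
Now low = high = 1, so the insertion index is 1.
Final answer: 1


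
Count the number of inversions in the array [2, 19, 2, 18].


For each element, count the later elements that are smaller than it:
  2 (index 0): smaller elements after it = [] -> 0
  19 (index 1): smaller elements after it = [2, 18] -> 2
  2 (index 2): smaller elements after it = [] -> 0
Total inversions = 0 + 2 + 0 = 2
Final answer: 2


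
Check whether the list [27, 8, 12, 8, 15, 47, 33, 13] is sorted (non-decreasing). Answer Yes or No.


Check consecutive pairs:
  27 <= 8? False
  8 <= 12? True
  12 <= 8? False
  8 <= 15? True
  15 <= 47? True
  47 <= 33? False
  33 <= 13? False
4 consecutive pair(s) are out of order, so the list is not sorted.
Final answer: No


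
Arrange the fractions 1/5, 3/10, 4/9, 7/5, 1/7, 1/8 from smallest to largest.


Convert to decimal for comparison:
  1/5 = 0.2
  3/10 = 0.3
  4/9 = 0.4444
  7/5 = 1.4
  1/7 = 0.1429
  1/8 = 0.125
Decimals in increasing order: 0.125 < 0.1429 < 0.2 < 0.3 < 0.4444 < 1.4
Writing each back as its fraction gives the sorted order.
Final answer: 1/8, 1/7, 1/5, 3/10, 4/9, 7/5


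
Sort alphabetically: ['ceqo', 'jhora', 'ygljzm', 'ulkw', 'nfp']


Compare strings character by character (the first differing letter decides):
  'ceqo' < 'jhora' since 'c' < 'j' at position 1
  'jhora' < 'nfp' since 'j' < 'n' at position 1
  'nfp' < 'ulkw' since 'n' < 'u' at position 1
  'ulkw' < 'ygljzm' since 'u' < 'y' at position 1
Chaining these comparisons gives the alphabetical order.
Final answer: ['ceqo', 'jhora', 'nfp', 'ulkw', 'ygljzm']


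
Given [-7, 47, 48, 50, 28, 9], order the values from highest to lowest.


Original list: [-7, 47, 48, 50, 28, 9]
Repeatedly take the largest remaining element:
  Remaining [-7, 47, 48, 50, 28, 9] -> largest is 50
  Remaining [-7, 47, 48, 28, 9] -> largest is 48
  Remaining [-7, 47, 28, 9] -> largest is 47
  Remaining [-7, 28, 9] -> largest is 28
  Remaining [-7, 9] -> largest is 9
  Remaining [-7] -> largest is -7
Collecting the picks in order gives the descending list.
Final answer: [50, 48, 47, 28, 9, -7]


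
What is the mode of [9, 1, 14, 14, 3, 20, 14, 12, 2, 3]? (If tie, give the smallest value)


Count the frequency of each value:
  1 appears 1 time(s)
  2 appears 1 time(s)
  3 appears 2 time(s)
  9 appears 1 time(s)
  12 appears 1 time(s)
  14 appears 3 time(s)
  20 appears 1 time(s)
Maximum frequency is 3.
Only 14 reaches that frequency, so it is the mode.
Final answer: 14


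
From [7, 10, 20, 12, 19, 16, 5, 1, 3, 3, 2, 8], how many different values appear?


List all unique values:
Distinct values: [1, 2, 3, 5, 7, 8, 10, 12, 16, 19, 20]
Count = 11
Final answer: 11


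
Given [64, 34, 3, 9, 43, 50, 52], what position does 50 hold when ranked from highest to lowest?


Sort descending: [64, 52, 50, 43, 34, 9, 3]
Find 50 in the sorted list.
50 is at position 3.
Final answer: 3


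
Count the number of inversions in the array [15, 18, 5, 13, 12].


For each element, count the later elements that are smaller than it:
  15 (index 0): smaller elements after it = [5, 13, 12] -> 3
  18 (index 1): smaller elements after it = [5, 13, 12] -> 3
  5 (index 2): smaller elements after it = [] -> 0
  13 (index 3): smaller elements after it = [12] -> 1
Total inversions = 3 + 3 + 0 + 1 = 7
Final answer: 7


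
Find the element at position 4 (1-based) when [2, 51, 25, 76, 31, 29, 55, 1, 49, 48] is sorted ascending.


Sort ascending: [1, 2, 25, 29, 31, 48, 49, 51, 55, 76]
The 4th element (1-indexed) is at index 3.
Value = 29
Final answer: 29


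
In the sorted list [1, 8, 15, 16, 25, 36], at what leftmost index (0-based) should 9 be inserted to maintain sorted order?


List is sorted: [1, 8, 15, 16, 25, 36]
We need the leftmost position where 9 can be inserted, i.e. the first index whose element is >= 9 (or the end of the list if none is).
Binary search with low=0, high=6 (0-based indices):
  low=0, high=6, mid=3: a[3]=16 >= 9, so high = 3
  low=0, high=3, mid=1: a[1]=8 < 9, so low = 2
  low=2, high=3, mid=2: a[2]=15 >= 9, so high = 2
Now low = high = 2, so the insertion index is 2.
Final answer: 2


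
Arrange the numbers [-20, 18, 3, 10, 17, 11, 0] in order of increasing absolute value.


Compute absolute values:
  |-20| = 20
  |18| = 18
  |3| = 3
  |10| = 10
  |17| = 17
  |11| = 11
  |0| = 0
Absolute values in increasing order: 0 < 3 < 10 < 11 < 17 < 18 < 20
Listing the original numbers in that order gives the answer.
Final answer: [0, 3, 10, 11, 17, 18, -20]


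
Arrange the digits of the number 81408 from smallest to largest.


The number 81408 has digits: 8, 1, 4, 0, 8
Sorted: 0, 1, 4, 8, 8
Joining the sorted digits gives the result.
Final answer: 01488


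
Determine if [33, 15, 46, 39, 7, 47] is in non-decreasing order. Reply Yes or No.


Check consecutive pairs:
  33 <= 15? False
  15 <= 46? True
  46 <= 39? False
  39 <= 7? False
  7 <= 47? True
3 consecutive pair(s) are out of order, so the list is not sorted.
Final answer: No


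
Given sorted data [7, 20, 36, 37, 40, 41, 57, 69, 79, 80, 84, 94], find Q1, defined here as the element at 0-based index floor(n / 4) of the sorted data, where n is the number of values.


The list has n = 12 elements.
Q1 index = floor(12 / 4) = floor(3) = 3
Counting from index 0 in the sorted data, the element at index 3 is 37.
Final answer: 37


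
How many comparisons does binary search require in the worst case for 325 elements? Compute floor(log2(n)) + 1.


Binary search halves the search space each step.
Maximum comparisons = floor(log2(325)) + 1
log2(325) = 8.3443
floor(log2(325)) = 8, so 8 + 1 = 9
Final answer: 9


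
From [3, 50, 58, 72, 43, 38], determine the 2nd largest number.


Sort descending: [72, 58, 50, 43, 38, 3]
The 2nd element (1-indexed) is at index 1.
Value = 58
Final answer: 58


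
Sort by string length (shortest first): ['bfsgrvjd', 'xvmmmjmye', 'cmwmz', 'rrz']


Compute lengths:
  'bfsgrvjd' has length 8
  'xvmmmjmye' has length 9
  'cmwmz' has length 5
  'rrz' has length 3
Lengths in increasing order: 3 < 5 < 8 < 9
Listing the words in that order gives the answer.
Final answer: ['rrz', 'cmwmz', 'bfsgrvjd', 'xvmmmjmye']


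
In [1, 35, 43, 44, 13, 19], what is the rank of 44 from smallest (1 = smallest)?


Sort ascending: [1, 13, 19, 35, 43, 44]
Find 44 in the sorted list.
44 is at position 6 (1-indexed).
Final answer: 6


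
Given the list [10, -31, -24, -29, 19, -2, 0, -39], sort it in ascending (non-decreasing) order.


Original list: [10, -31, -24, -29, 19, -2, 0, -39]
Repeatedly take the smallest remaining element:
  Remaining [10, -31, -24, -29, 19, -2, 0, -39] -> smallest is -39
  Remaining [10, -31, -24, -29, 19, -2, 0] -> smallest is -31
  Remaining [10, -24, -29, 19, -2, 0] -> smallest is -29
  Remaining [10, -24, 19, -2, 0] -> smallest is -24
  Remaining [10, 19, -2, 0] -> smallest is -2
  Remaining [10, 19, 0] -> smallest is 0
  Remaining [10, 19] -> smallest is 10
  Remaining [19] -> smallest is 19
Collecting the picks in order gives the sorted list.
Final answer: [-39, -31, -29, -24, -2, 0, 10, 19]


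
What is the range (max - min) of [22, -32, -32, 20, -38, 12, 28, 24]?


Maximum value: 28
Minimum value: -38
Range = 28 - (-38) = 66
Final answer: 66


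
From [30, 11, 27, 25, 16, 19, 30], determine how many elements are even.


Check each element:
  30 is even
  11 is odd
  27 is odd
  25 is odd
  16 is even
  19 is odd
  30 is even
Evens: [30, 16, 30]
Count of evens = 3
Final answer: 3


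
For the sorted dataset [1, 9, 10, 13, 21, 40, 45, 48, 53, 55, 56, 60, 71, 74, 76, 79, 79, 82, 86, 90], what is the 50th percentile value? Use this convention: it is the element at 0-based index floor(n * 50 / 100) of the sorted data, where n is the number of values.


The dataset has n = 20 elements.
Index = floor(20 * 50 / 100) = floor(1000 / 100) = floor(10) = 10
Counting from index 0 in the sorted data, the element at index 10 is 56.
Final answer: 56


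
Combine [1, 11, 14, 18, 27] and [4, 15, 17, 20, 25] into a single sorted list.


List A: [1, 11, 14, 18, 27]
List B: [4, 15, 17, 20, 25]
Repeatedly compare the front elements and take the smaller:
  1 vs 4 -> take 1
  11 vs 4 -> take 4
  11 vs 15 -> take 11
  14 vs 15 -> take 14
  18 vs 15 -> take 15
  18 vs 17 -> take 17
  18 vs 20 -> take 18
  27 vs 20 -> take 20
  27 vs 25 -> take 25
  B is exhausted; append the rest of A: [27]
Final answer: [1, 4, 11, 14, 15, 17, 18, 20, 25, 27]


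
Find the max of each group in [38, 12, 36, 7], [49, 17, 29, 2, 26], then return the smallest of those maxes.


Find max of each group:
  Group 1: [38, 12, 36, 7] -> max = 38
  Group 2: [49, 17, 29, 2, 26] -> max = 49
Maxes: [38, 49]
Minimum of maxes = 38
Final answer: 38


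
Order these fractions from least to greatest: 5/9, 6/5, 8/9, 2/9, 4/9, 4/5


Convert to decimal for comparison:
  5/9 = 0.5556
  6/5 = 1.2
  8/9 = 0.8889
  2/9 = 0.2222
  4/9 = 0.4444
  4/5 = 0.8
Decimals in increasing order: 0.2222 < 0.4444 < 0.5556 < 0.8 < 0.8889 < 1.2
Writing each back as its fraction gives the sorted order.
Final answer: 2/9, 4/9, 5/9, 4/5, 8/9, 6/5


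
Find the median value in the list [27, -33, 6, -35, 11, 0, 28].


First, sort the list: [-35, -33, 0, 6, 11, 27, 28]
The list has 7 elements (odd count).
The middle index is 3 (0-based), and the element there is 6.
Final answer: 6


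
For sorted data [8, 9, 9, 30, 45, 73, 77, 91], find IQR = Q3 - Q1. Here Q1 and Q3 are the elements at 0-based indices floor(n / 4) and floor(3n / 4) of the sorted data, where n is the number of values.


The data has n = 8 elements.
Q1 index = floor(8 / 4) = floor(2) = 2; Q3 index = floor(3 * 8 / 4) = floor(6) = 6
Q1 = element at index 2 = 9
Q3 = element at index 6 = 77
IQR = 77 - 9 = 68
Final answer: 68


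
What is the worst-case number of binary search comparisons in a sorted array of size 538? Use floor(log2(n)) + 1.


Binary search halves the search space each step.
Maximum comparisons = floor(log2(538)) + 1
log2(538) = 9.0715
floor(log2(538)) = 9, so 9 + 1 = 10
Final answer: 10


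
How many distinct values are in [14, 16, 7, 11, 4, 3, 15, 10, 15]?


List all unique values:
Distinct values: [3, 4, 7, 10, 11, 14, 15, 16]
Count = 8
Final answer: 8


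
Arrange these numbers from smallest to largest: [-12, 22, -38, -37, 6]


Original list: [-12, 22, -38, -37, 6]
Repeatedly take the smallest remaining element:
  Remaining [-12, 22, -38, -37, 6] -> smallest is -38
  Remaining [-12, 22, -37, 6] -> smallest is -37
  Remaining [-12, 22, 6] -> smallest is -12
  Remaining [22, 6] -> smallest is 6
  Remaining [22] -> smallest is 22
Collecting the picks in order gives the sorted list.
Final answer: [-38, -37, -12, 6, 22]


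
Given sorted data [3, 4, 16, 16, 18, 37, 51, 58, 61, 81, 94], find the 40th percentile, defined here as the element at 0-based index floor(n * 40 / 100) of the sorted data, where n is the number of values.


The dataset has n = 11 elements.
Index = floor(11 * 40 / 100) = floor(440 / 100) = floor(4.4) = 4
Counting from index 0 in the sorted data, the element at index 4 is 18.
Final answer: 18


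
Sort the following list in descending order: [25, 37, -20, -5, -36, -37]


Original list: [25, 37, -20, -5, -36, -37]
Repeatedly take the largest remaining element:
  Remaining [25, 37, -20, -5, -36, -37] -> largest is 37
  Remaining [25, -20, -5, -36, -37] -> largest is 25
  Remaining [-20, -5, -36, -37] -> largest is -5
  Remaining [-20, -36, -37] -> largest is -20
  Remaining [-36, -37] -> largest is -36
  Remaining [-37] -> largest is -37
Collecting the picks in order gives the descending list.
Final answer: [37, 25, -5, -20, -36, -37]


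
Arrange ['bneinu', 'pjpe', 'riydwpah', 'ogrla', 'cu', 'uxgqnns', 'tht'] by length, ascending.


Compute lengths:
  'bneinu' has length 6
  'pjpe' has length 4
  'riydwpah' has length 8
  'ogrla' has length 5
  'cu' has length 2
  'uxgqnns' has length 7
  'tht' has length 3
Lengths in increasing order: 2 < 3 < 4 < 5 < 6 < 7 < 8
Listing the words in that order gives the answer.
Final answer: ['cu', 'tht', 'pjpe', 'ogrla', 'bneinu', 'uxgqnns', 'riydwpah']


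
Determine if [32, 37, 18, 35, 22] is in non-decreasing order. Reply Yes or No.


Check consecutive pairs:
  32 <= 37? True
  37 <= 18? False
  18 <= 35? True
  35 <= 22? False
2 consecutive pair(s) are out of order, so the list is not sorted.
Final answer: No


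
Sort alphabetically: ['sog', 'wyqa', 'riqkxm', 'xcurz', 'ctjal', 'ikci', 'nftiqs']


Compare strings character by character (the first differing letter decides):
  'ctjal' < 'ikci' since 'c' < 'i' at position 1
  'ikci' < 'nftiqs' since 'i' < 'n' at position 1
  'nftiqs' < 'riqkxm' since 'n' < 'r' at position 1
  'riqkxm' < 'sog' since 'r' < 's' at position 1
  'sog' < 'wyqa' since 's' < 'w' at position 1
  'wyqa' < 'xcurz' since 'w' < 'x' at position 1
Chaining these comparisons gives the alphabetical order.
Final answer: ['ctjal', 'ikci', 'nftiqs', 'riqkxm', 'sog', 'wyqa', 'xcurz']


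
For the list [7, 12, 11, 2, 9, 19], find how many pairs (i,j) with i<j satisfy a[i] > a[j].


For each element, count the later elements that are smaller than it:
  7 (index 0): smaller elements after it = [2] -> 1
  12 (index 1): smaller elements after it = [11, 2, 9] -> 3
  11 (index 2): smaller elements after it = [2, 9] -> 2
  2 (index 3): smaller elements after it = [] -> 0
  9 (index 4): smaller elements after it = [] -> 0
Total inversions = 1 + 3 + 2 + 0 + 0 = 6
Final answer: 6


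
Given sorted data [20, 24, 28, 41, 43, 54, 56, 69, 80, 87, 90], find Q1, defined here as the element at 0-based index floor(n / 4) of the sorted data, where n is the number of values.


The list has n = 11 elements.
Q1 index = floor(11 / 4) = floor(2.75) = 2
Counting from index 0 in the sorted data, the element at index 2 is 28.
Final answer: 28


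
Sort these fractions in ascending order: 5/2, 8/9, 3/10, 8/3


Convert to decimal for comparison:
  5/2 = 2.5
  8/9 = 0.8889
  3/10 = 0.3
  8/3 = 2.6667
Decimals in increasing order: 0.3 < 0.8889 < 2.5 < 2.6667
Writing each back as its fraction gives the sorted order.
Final answer: 3/10, 8/9, 5/2, 8/3


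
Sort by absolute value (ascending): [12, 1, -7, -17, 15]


Compute absolute values:
  |12| = 12
  |1| = 1
  |-7| = 7
  |-17| = 17
  |15| = 15
Absolute values in increasing order: 1 < 7 < 12 < 15 < 17
Listing the original numbers in that order gives the answer.
Final answer: [1, -7, 12, 15, -17]


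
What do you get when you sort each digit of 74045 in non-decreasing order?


The number 74045 has digits: 7, 4, 0, 4, 5
Sorted: 0, 4, 4, 5, 7
Joining the sorted digits gives the result.
Final answer: 04457


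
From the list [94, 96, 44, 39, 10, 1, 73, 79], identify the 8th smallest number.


Sort ascending: [1, 10, 39, 44, 73, 79, 94, 96]
The 8th element (1-indexed) is at index 7.
Value = 96
Final answer: 96


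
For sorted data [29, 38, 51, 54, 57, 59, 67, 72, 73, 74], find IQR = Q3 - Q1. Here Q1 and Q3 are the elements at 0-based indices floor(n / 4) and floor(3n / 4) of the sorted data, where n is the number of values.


The data has n = 10 elements.
Q1 index = floor(10 / 4) = floor(2.5) = 2; Q3 index = floor(3 * 10 / 4) = floor(7.5) = 7
Q1 = element at index 2 = 51
Q3 = element at index 7 = 72
IQR = 72 - 51 = 21
Final answer: 21


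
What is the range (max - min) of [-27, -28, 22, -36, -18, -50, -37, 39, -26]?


Maximum value: 39
Minimum value: -50
Range = 39 - (-50) = 89
Final answer: 89


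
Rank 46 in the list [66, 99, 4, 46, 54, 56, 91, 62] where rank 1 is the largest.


Sort descending: [99, 91, 66, 62, 56, 54, 46, 4]
Find 46 in the sorted list.
46 is at position 7.
Final answer: 7


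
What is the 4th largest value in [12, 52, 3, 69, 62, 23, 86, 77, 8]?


Sort descending: [86, 77, 69, 62, 52, 23, 12, 8, 3]
The 4th element (1-indexed) is at index 3.
Value = 62
Final answer: 62


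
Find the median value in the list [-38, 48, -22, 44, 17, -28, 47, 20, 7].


First, sort the list: [-38, -28, -22, 7, 17, 20, 44, 47, 48]
The list has 9 elements (odd count).
The middle index is 4 (0-based), and the element there is 17.
Final answer: 17


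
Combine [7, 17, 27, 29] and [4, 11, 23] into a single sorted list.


List A: [7, 17, 27, 29]
List B: [4, 11, 23]
Repeatedly compare the front elements and take the smaller:
  7 vs 4 -> take 4
  7 vs 11 -> take 7
  17 vs 11 -> take 11
  17 vs 23 -> take 17
  27 vs 23 -> take 23
  B is exhausted; append the rest of A: [27, 29]
Final answer: [4, 7, 11, 17, 23, 27, 29]


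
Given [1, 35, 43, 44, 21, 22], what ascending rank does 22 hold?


Sort ascending: [1, 21, 22, 35, 43, 44]
Find 22 in the sorted list.
22 is at position 3 (1-indexed).
Final answer: 3


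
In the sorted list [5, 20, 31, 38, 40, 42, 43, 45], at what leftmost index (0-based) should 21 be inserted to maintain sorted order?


List is sorted: [5, 20, 31, 38, 40, 42, 43, 45]
We need the leftmost position where 21 can be inserted, i.e. the first index whose element is >= 21 (or the end of the list if none is).
Binary search with low=0, high=8 (0-based indices):
  low=0, high=8, mid=4: a[4]=40 >= 21, so high = 4
  low=0, high=4, mid=2: a[2]=31 >= 21, so high = 2
  low=0, high=2, mid=1: a[1]=20 < 21, so low = 2
Now low = high = 2, so the insertion index is 2.
Final answer: 2


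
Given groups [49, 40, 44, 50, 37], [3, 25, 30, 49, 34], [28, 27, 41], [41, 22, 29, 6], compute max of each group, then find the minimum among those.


Find max of each group:
  Group 1: [49, 40, 44, 50, 37] -> max = 50
  Group 2: [3, 25, 30, 49, 34] -> max = 49
  Group 3: [28, 27, 41] -> max = 41
  Group 4: [41, 22, 29, 6] -> max = 41
Maxes: [50, 49, 41, 41]
Minimum of maxes = 41
Final answer: 41


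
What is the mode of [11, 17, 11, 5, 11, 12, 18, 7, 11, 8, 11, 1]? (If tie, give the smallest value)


Count the frequency of each value:
  1 appears 1 time(s)
  5 appears 1 time(s)
  7 appears 1 time(s)
  8 appears 1 time(s)
  11 appears 5 time(s)
  12 appears 1 time(s)
  17 appears 1 time(s)
  18 appears 1 time(s)
Maximum frequency is 5.
Only 11 reaches that frequency, so it is the mode.
Final answer: 11


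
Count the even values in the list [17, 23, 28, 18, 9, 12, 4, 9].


Check each element:
  17 is odd
  23 is odd
  28 is even
  18 is even
  9 is odd
  12 is even
  4 is even
  9 is odd
Evens: [28, 18, 12, 4]
Count of evens = 4
Final answer: 4


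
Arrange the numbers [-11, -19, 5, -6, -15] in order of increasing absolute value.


Compute absolute values:
  |-11| = 11
  |-19| = 19
  |5| = 5
  |-6| = 6
  |-15| = 15
Absolute values in increasing order: 5 < 6 < 11 < 15 < 19
Listing the original numbers in that order gives the answer.
Final answer: [5, -6, -11, -15, -19]


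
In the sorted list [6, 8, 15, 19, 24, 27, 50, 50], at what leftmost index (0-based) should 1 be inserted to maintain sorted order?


List is sorted: [6, 8, 15, 19, 24, 27, 50, 50]
We need the leftmost position where 1 can be inserted, i.e. the first index whose element is >= 1 (or the end of the list if none is).
Binary search with low=0, high=8 (0-based indices):
  low=0, high=8, mid=4: a[4]=24 >= 1, so high = 4
  low=0, high=4, mid=2: a[2]=15 >= 1, so high = 2
  low=0, high=2, mid=1: a[1]=8 >= 1, so high = 1
  low=0, high=1, mid=0: a[0]=6 >= 1, so high = 0
Now low = high = 0, so the insertion index is 0.
Final answer: 0


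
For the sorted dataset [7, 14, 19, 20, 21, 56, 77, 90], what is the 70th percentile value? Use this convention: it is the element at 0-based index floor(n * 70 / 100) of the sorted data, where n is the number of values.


The dataset has n = 8 elements.
Index = floor(8 * 70 / 100) = floor(560 / 100) = floor(5.6) = 5
Counting from index 0 in the sorted data, the element at index 5 is 56.
Final answer: 56


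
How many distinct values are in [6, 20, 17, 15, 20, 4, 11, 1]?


List all unique values:
Distinct values: [1, 4, 6, 11, 15, 17, 20]
Count = 7
Final answer: 7


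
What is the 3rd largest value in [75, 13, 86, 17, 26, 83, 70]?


Sort descending: [86, 83, 75, 70, 26, 17, 13]
The 3rd element (1-indexed) is at index 2.
Value = 75
Final answer: 75


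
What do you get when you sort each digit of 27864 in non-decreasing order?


The number 27864 has digits: 2, 7, 8, 6, 4
Sorted: 2, 4, 6, 7, 8
Joining the sorted digits gives the result.
Final answer: 24678


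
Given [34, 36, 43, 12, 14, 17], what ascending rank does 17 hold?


Sort ascending: [12, 14, 17, 34, 36, 43]
Find 17 in the sorted list.
17 is at position 3 (1-indexed).
Final answer: 3


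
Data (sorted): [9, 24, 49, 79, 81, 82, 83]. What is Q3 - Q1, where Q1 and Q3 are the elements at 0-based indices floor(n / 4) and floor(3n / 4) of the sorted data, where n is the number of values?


The data has n = 7 elements.
Q1 index = floor(7 / 4) = floor(1.75) = 1; Q3 index = floor(3 * 7 / 4) = floor(5.25) = 5
Q1 = element at index 1 = 24
Q3 = element at index 5 = 82
IQR = 82 - 24 = 58
Final answer: 58
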